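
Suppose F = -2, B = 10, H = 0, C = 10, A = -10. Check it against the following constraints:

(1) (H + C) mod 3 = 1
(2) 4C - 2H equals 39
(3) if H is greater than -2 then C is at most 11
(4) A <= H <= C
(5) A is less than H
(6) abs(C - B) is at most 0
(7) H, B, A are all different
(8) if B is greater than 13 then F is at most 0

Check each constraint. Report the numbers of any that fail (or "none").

(1) H + C = 10; 10 mod 3 = 1 — OK.
(2) 4C - 2H = 4(10) - 2(0) = 40, not 39 — violated.
(3) H = 0 > -2, so we need C ≤ 11; C = 10 ≤ 11 — OK.
(4) values -10 <= 0 <= 10 — OK.
(5) A = -10, H = 0; -10 < 0 — OK.
(6) abs(10 - 10) = 0; 0 ≤ 0 — OK.
(7) values 0, 10, -10 are pairwise distinct — OK.
(8) B = 10, not > 13; antecedent false, conditional vacuously true — OK.

Violated: 2.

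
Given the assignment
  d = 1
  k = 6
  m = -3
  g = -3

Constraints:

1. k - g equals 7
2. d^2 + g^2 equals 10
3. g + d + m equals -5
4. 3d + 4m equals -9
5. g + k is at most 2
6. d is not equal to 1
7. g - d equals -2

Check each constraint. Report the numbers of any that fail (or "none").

1. k - g = 6 - (-3) = 9, not 7 — fails.
2. d^2 + g^2 = 1^2 + (-3)^2 = 1 + 9 = 10 — holds.
3. g + d + m = -3 + 1 + (-3) = -5 — holds.
4. 3d + 4m = 3(1) + 4(-3) = -9 — holds.
5. g + k = -3 + 6 = 3; 3 > 2, bound 2 not met — fails.
6. d = 1, but 1 is required to differ — fails.
7. g - d = -3 - 1 = -4, not -2 — fails.

No — constraints 1, 5, 6, and 7 are not satisfied.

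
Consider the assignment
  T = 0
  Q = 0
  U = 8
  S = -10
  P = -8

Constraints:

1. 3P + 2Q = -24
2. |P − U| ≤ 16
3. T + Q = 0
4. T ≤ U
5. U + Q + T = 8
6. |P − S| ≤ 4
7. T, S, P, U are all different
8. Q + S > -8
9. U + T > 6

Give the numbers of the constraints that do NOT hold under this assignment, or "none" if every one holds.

Constraint 8 is violated.

1. 3P + 2Q = 3(-8) + 2(0) = -24 — OK.
2. |-8 − 8| = 16; 16 ≤ 16 — OK.
3. T + Q = 0 + 0 = 0 — OK.
4. T = 0, U = 8; 0 ≤ 8 — OK.
5. U + Q + T = 8 + 0 + 0 = 8 — OK.
6. |-8 − (-10)| = 2; 2 ≤ 4 — OK.
7. values 0, -10, -8, 8 are pairwise distinct — OK.
8. Q + S = 0 + (-10) = -10; -10 ≤ -8, bound -8 not met — violated.
9. U + T = 8 + 0 = 8; 8 > 6 — OK.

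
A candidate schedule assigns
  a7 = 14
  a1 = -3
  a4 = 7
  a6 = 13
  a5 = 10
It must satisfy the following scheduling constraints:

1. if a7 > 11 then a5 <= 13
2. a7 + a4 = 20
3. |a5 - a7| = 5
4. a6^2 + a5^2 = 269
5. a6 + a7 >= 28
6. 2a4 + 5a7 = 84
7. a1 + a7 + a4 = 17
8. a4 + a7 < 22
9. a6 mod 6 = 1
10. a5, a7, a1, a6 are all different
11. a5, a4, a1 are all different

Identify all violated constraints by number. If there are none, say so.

Violated: 2, 3, 5, and 7.

1. a7 = 14 > 11, so we need a5 ≤ 13; a5 = 10 ≤ 13  OK
2. a7 + a4 = 14 + 7 = 21, not 20  FAIL
3. |10 - 14| = 4, not 5  FAIL
4. a6^2 + a5^2 = 13^2 + 10^2 = 169 + 100 = 269  OK
5. a6 + a7 = 13 + 14 = 27; 27 < 28, bound 28 not met  FAIL
6. 2a4 + 5a7 = 2(7) + 5(14) = 84  OK
7. a1 + a7 + a4 = -3 + 14 + 7 = 18, not 17  FAIL
8. a4 + a7 = 7 + 14 = 21; 21 < 22  OK
9. 13 mod 6 = 1  OK
10. values 10, 14, -3, 13 are pairwise distinct  OK
11. values 10, 7, -3 are pairwise distinct  OK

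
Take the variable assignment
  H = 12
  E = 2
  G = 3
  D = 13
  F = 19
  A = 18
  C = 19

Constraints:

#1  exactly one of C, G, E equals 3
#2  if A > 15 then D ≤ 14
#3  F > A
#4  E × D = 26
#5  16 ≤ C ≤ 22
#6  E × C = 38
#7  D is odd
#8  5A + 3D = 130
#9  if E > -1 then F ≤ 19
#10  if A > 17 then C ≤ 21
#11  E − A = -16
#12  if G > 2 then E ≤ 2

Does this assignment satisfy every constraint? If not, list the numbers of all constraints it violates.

#1 C=19, G=3, E=2; 1 of them equals 3 — holds.
#2 A = 18 > 15, so we need D ≤ 14; D = 13 ≤ 14 — holds.
#3 F = 19, A = 18; 19 > 18 — holds.
#4 E × D = 2 × 13 = 26 — holds.
#5 C = 19 lies in [16, 22] — holds.
#6 E × C = 2 × 19 = 38 — holds.
#7 D = 13 is odd — holds.
#8 5A + 3D = 5(18) + 3(13) = 129, not 130 — does not hold.
#9 E = 2 > -1, so we need F ≤ 19; F = 19 ≤ 19 — holds.
#10 A = 18 > 17, so we need C ≤ 21; C = 19 ≤ 21 — holds.
#11 E − A = 2 − 18 = -16 — holds.
#12 G = 3 > 2, so we need E ≤ 2; E = 2 ≤ 2 — holds.

The assignment fails constraint 8.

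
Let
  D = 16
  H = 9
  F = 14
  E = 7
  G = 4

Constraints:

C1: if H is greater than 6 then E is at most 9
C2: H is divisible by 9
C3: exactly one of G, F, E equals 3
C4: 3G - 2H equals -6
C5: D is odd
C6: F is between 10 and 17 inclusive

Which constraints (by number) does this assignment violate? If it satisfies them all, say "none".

C1: H = 9 > 6, so we need E ≤ 9; E = 7 ≤ 9 — satisfied.
C2: 9 / 9 = 1, so 9 divides 9 — satisfied.
C3: G=4, F=14, E=7; 0 of them equal 3, not exactly one — violated.
C4: 3G - 2H = 3(4) - 2(9) = -6 — satisfied.
C5: D = 16 is even — violated.
C6: F = 14 lies in [10, 17] — satisfied.

The assignment fails constraints 3 and 5.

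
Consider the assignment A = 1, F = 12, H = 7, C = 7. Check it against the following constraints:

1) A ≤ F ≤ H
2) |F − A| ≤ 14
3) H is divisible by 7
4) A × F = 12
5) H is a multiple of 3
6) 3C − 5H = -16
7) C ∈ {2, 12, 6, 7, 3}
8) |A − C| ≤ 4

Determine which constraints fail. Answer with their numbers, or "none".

Constraints 1, 5, 6, 8 do not hold.

1) values 1, 12, 7; F = 12 is not ≤ H = 7  ✗
2) |12 − 1| = 11; 11 ≤ 14  ✓
3) 7 / 7 = 1, so 7 divides 7  ✓
4) A × F = 1 × 12 = 12  ✓
5) 7 = 3×2 + 1, so 3 does not divide 7  ✗
6) 3C − 5H = 3(7) − 5(7) = -14, not -16  ✗
7) C = 7 is in {2, 12, 6, 7, 3}  ✓
8) |1 − 7| = 6; 6 > 4, exceeds bound 4  ✗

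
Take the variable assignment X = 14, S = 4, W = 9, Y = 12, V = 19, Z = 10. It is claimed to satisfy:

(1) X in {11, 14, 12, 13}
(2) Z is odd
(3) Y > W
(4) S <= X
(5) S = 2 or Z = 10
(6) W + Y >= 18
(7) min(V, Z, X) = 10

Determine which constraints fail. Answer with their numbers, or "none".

Constraint 2 does not hold.

(1) X = 14 is in {11, 14, 12, 13}  true
(2) Z = 10 is even  false
(3) Y = 12, W = 9; 12 > 9  true
(4) S = 4, X = 14; 4 ≤ 14  true
(5) S = 4 ≠ 2, but Z = 10 = 10 (second disjunct)  true
(6) W + Y = 9 + 12 = 21; 21 ≥ 18  true
(7) min(19, 10, 14) = 10  true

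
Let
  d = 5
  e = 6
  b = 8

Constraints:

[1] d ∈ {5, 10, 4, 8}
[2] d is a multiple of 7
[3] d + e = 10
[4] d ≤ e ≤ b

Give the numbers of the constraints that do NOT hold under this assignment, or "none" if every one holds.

[1] d = 5 is in {5, 10, 4, 8} — satisfied.
[2] 5 = 7×0 + 5, so 7 does not divide 5 — violated.
[3] d + e = 5 + 6 = 11, not 10 — violated.
[4] values 5 ≤ 6 ≤ 8 — satisfied.

Violated: 2 and 3.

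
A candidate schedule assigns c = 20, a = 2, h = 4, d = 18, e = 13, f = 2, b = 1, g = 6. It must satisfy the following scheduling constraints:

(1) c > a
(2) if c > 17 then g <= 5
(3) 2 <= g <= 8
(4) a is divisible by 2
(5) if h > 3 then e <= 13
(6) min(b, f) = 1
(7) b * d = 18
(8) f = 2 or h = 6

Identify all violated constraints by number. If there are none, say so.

(1) c = 20, a = 2; 20 > 2 — satisfied.
(2) c = 20 > 17, so we need g ≤ 5; but g = 6 > 5 — violated.
(3) g = 6 lies in [2, 8] — satisfied.
(4) 2 / 2 = 1, so 2 divides 2 — satisfied.
(5) h = 4 > 3, so we need e ≤ 13; e = 13 ≤ 13 — satisfied.
(6) min(1, 2) = 1 — satisfied.
(7) b * d = 1 * 18 = 18 — satisfied.
(8) f = 2 = 2 (first disjunct) — satisfied.

The assignment fails constraint 2.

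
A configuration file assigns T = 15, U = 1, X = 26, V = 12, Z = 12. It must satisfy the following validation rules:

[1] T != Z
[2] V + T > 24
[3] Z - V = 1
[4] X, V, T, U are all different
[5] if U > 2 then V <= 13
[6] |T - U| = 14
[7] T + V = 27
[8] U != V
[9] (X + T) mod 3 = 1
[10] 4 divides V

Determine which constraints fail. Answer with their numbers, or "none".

No — constraints 3 and 9 are not satisfied.

[1] T = 15, Z = 12; distinct — OK.
[2] V + T = 12 + 15 = 27; 27 > 24 — OK.
[3] Z - V = 12 - 12 = 0, not 1 — violated.
[4] values 26, 12, 15, 1 are pairwise distinct — OK.
[5] U = 1, not > 2; antecedent false, conditional vacuously true — OK.
[6] |15 - 1| = 14 — OK.
[7] T + V = 15 + 12 = 27 — OK.
[8] U = 1, V = 12; distinct — OK.
[9] X + T = 41; 41 mod 3 = 2, not 1 — violated.
[10] 12 / 4 = 3, so 4 divides 12 — OK.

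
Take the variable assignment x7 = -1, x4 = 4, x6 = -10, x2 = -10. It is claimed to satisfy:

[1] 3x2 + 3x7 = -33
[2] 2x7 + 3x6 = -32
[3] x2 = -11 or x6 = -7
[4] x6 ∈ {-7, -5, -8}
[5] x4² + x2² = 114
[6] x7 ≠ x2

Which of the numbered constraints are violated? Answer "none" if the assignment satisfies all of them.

[1] 3x2 + 3x7 = 3(-10) + 3(-1) = -33 — OK.
[2] 2x7 + 3x6 = 2(-1) + 3(-10) = -32 — OK.
[3] x2 = -10 ≠ -11 and x6 = -10 ≠ -7; both disjuncts false — violated.
[4] x6 = -10 is not in {-7, -5, -8} — violated.
[5] x4² + x2² = 4² + (-10)² = 16 + 100 = 116, not 114 — violated.
[6] x7 = -1, x2 = -10; distinct — OK.

Violated: 3, 4, and 5.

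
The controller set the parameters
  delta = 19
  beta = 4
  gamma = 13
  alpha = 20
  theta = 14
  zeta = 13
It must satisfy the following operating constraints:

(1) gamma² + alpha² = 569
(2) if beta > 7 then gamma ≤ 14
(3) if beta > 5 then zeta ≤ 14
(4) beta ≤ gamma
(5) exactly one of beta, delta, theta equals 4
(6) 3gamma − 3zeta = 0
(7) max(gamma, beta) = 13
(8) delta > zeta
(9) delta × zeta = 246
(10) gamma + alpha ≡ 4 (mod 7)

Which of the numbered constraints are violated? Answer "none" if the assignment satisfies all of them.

(1) gamma² + alpha² = 13² + 20² = 169 + 400 = 569 — satisfied.
(2) beta = 4, not > 7; antecedent false, conditional vacuously true — satisfied.
(3) beta = 4, not > 5; antecedent false, conditional vacuously true — satisfied.
(4) beta = 4, gamma = 13; 4 ≤ 13 — satisfied.
(5) beta=4, delta=19, theta=14; 1 of them equals 4 — satisfied.
(6) 3gamma − 3zeta = 3(13) − 3(13) = 0 — satisfied.
(7) max(13, 4) = 13 — satisfied.
(8) delta = 19, zeta = 13; 19 > 13 — satisfied.
(9) delta × zeta = 19 × 13 = 247, not 246 — violated.
(10) gamma + alpha = 33; 33 mod 7 = 5, not 4 — violated.

Constraints 9, 10 do not hold.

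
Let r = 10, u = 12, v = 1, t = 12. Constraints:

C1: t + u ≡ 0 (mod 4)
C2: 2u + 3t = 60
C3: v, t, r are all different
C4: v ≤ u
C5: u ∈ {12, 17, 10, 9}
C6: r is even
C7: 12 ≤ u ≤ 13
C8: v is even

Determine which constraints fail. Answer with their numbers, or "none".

No — constraint 8 is not satisfied.

C1: t + u = 24; 24 mod 4 = 0 — OK.
C2: 2u + 3t = 2(12) + 3(12) = 60 — OK.
C3: values 1, 12, 10 are pairwise distinct — OK.
C4: v = 1, u = 12; 1 ≤ 12 — OK.
C5: u = 12 is in {12, 17, 10, 9} — OK.
C6: r = 10 is even — OK.
C7: u = 12 lies in [12, 13] — OK.
C8: v = 1 is odd — violated.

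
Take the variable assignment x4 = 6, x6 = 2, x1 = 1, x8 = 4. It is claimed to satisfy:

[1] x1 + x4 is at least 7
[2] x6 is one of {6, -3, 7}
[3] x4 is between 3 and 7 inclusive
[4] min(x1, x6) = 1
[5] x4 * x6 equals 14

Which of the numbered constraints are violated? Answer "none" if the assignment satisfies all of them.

Violated: 2 and 5.

[1] x1 + x4 = 1 + 6 = 7; 7 ≥ 7 — holds.
[2] x6 = 2 is not in {6, -3, 7} — fails.
[3] x4 = 6 lies in [3, 7] — holds.
[4] min(1, 2) = 1 — holds.
[5] x4 * x6 = 6 * 2 = 12, not 14 — fails.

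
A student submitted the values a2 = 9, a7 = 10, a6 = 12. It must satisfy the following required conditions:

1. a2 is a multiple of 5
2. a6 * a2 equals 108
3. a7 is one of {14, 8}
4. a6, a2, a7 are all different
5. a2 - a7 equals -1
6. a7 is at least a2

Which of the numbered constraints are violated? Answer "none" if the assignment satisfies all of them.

Constraints 1, 3 are violated.

1. 9 = 5*1 + 4, so 5 does not divide 9  ✗
2. a6 * a2 = 12 * 9 = 108  ✓
3. a7 = 10 is not in {14, 8}  ✗
4. values 12, 9, 10 are pairwise distinct  ✓
5. a2 - a7 = 9 - 10 = -1  ✓
6. a7 = 10, a2 = 9; 10 ≥ 9  ✓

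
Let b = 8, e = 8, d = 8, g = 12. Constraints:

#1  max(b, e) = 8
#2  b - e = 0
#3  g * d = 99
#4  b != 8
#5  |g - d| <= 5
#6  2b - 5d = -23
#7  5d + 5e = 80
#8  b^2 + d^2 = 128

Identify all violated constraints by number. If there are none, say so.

#1 max(8, 8) = 8  yes
#2 b - e = 8 - 8 = 0  yes
#3 g * d = 12 * 8 = 96, not 99  no
#4 b = 8, but 8 is required to differ  no
#5 |12 - 8| = 4; 4 ≤ 5  yes
#6 2b - 5d = 2(8) - 5(8) = -24, not -23  no
#7 5d + 5e = 5(8) + 5(8) = 80  yes
#8 b^2 + d^2 = 8^2 + 8^2 = 64 + 64 = 128  yes

Constraints 3, 4, and 6 are violated.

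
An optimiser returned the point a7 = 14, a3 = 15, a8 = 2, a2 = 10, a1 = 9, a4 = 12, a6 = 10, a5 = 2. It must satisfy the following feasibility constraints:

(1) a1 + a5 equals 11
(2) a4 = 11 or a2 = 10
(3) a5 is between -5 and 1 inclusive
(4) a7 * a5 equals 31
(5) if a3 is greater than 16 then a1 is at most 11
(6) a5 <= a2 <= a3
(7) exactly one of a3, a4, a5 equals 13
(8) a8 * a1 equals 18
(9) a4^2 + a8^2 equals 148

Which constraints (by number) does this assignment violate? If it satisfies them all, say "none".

(1) a1 + a5 = 9 + 2 = 11  yes
(2) a4 = 12 ≠ 11, but a2 = 10 = 10 (second disjunct)  yes
(3) a5 = 2 is outside [-5, 1]  no
(4) a7 * a5 = 14 * 2 = 28, not 31  no
(5) a3 = 15, not > 16; antecedent false, conditional vacuously true  yes
(6) values 2 <= 10 <= 15  yes
(7) a3=15, a4=12, a5=2; 0 of them equal 13, not exactly one  no
(8) a8 * a1 = 2 * 9 = 18  yes
(9) a4^2 + a8^2 = 12^2 + 2^2 = 144 + 4 = 148  yes

Violated: 3, 4, and 7.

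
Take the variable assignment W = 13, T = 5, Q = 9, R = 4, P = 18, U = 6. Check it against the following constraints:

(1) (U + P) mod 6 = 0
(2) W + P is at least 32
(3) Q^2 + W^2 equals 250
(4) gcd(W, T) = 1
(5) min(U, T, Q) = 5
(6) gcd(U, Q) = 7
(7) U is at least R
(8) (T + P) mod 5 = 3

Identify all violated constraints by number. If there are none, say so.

(1) U + P = 24; 24 mod 6 = 0 — holds.
(2) W + P = 13 + 18 = 31; 31 < 32, bound 32 not met — fails.
(3) Q^2 + W^2 = 9^2 + 13^2 = 81 + 169 = 250 — holds.
(4) gcd(13, 5) = 1 — holds.
(5) min(6, 5, 9) = 5 — holds.
(6) gcd(6, 9) = 3, not 7 — fails.
(7) U = 6, R = 4; 6 ≥ 4 — holds.
(8) T + P = 23; 23 mod 5 = 3 — holds.

Constraints 2, 6 do not hold.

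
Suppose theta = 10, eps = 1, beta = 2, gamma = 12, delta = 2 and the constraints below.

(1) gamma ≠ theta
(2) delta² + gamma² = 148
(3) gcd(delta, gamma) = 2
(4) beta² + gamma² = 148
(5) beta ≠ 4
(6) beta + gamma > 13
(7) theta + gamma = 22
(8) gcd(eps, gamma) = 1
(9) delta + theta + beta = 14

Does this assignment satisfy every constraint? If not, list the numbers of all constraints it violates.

(1) gamma = 12, theta = 10; distinct — satisfied.
(2) delta² + gamma² = 2² + 12² = 4 + 144 = 148 — satisfied.
(3) gcd(2, 12) = 2 — satisfied.
(4) beta² + gamma² = 2² + 12² = 4 + 144 = 148 — satisfied.
(5) beta = 2, and 2 ≠ 4 — satisfied.
(6) beta + gamma = 2 + 12 = 14; 14 > 13 — satisfied.
(7) theta + gamma = 10 + 12 = 22 — satisfied.
(8) gcd(1, 12) = 1 — satisfied.
(9) delta + theta + beta = 2 + 10 + 2 = 14 — satisfied.

None — every constraint holds.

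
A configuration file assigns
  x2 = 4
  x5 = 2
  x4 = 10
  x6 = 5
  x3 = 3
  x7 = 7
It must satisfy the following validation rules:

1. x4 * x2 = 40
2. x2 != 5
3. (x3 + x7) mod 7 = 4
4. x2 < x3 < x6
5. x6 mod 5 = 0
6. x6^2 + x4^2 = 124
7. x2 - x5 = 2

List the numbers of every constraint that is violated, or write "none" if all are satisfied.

No — constraints 3, 4, 6 are not satisfied.

1. x4 * x2 = 10 * 4 = 40  yes
2. x2 = 4, and 4 ≠ 5  yes
3. x3 + x7 = 10; 10 mod 7 = 3, not 4  no
4. values 4, 3, 5; x2 = 4 is not < x3 = 3  no
5. 5 mod 5 = 0  yes
6. x6^2 + x4^2 = 5^2 + 10^2 = 25 + 100 = 125, not 124  no
7. x2 - x5 = 4 - 2 = 2  yes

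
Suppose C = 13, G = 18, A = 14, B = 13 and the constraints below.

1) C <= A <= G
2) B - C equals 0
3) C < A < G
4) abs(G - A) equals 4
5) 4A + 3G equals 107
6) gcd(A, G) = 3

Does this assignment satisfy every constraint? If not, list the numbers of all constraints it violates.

Violated: 5, 6.

1) values 13 <= 14 <= 18  true
2) B - C = 13 - 13 = 0  true
3) values 13 < 14 < 18  true
4) abs(18 - 14) = 4  true
5) 4A + 3G = 4(14) + 3(18) = 110, not 107  false
6) gcd(14, 18) = 2, not 3  false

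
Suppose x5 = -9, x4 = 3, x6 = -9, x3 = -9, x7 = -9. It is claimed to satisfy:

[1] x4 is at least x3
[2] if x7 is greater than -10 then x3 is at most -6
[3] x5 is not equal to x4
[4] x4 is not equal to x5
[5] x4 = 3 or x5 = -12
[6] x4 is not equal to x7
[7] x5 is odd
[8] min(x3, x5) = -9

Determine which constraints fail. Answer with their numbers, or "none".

Yes — all constraints hold.

[1] x4 = 3, x3 = -9; 3 ≥ -9  holds
[2] x7 = -9 > -10, so we need x3 ≤ -6; x3 = -9 ≤ -6  holds
[3] x5 = -9, x4 = 3; distinct  holds
[4] x4 = 3, x5 = -9; distinct  holds
[5] x4 = 3 = 3 (first disjunct)  holds
[6] x4 = 3, x7 = -9; distinct  holds
[7] x5 = -9 is odd  holds
[8] min(-9, -9) = -9  holds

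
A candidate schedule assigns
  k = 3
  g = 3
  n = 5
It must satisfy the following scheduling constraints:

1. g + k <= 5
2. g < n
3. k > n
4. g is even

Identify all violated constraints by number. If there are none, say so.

1. g + k = 3 + 3 = 6; 6 > 5, bound 5 not met — fails.
2. g = 3, n = 5; 3 < 5 — holds.
3. k = 3, n = 5; 3 ≤ 5 (want >) — fails.
4. g = 3 is odd — fails.

The assignment fails constraints 1, 3, and 4.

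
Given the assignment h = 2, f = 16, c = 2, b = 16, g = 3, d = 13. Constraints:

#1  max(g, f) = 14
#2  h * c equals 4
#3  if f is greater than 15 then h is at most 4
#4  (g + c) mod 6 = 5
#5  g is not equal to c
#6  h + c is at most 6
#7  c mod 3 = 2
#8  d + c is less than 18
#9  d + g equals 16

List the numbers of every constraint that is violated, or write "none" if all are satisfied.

The assignment fails constraint 1.

#1 max(3, 16) = 16, not 14  false
#2 h * c = 2 * 2 = 4  true
#3 f = 16 > 15, so we need h ≤ 4; h = 2 ≤ 4  true
#4 g + c = 5; 5 mod 6 = 5  true
#5 g = 3, c = 2; distinct  true
#6 h + c = 2 + 2 = 4; 4 ≤ 6  true
#7 2 mod 3 = 2  true
#8 d + c = 13 + 2 = 15; 15 < 18  true
#9 d + g = 13 + 3 = 16  true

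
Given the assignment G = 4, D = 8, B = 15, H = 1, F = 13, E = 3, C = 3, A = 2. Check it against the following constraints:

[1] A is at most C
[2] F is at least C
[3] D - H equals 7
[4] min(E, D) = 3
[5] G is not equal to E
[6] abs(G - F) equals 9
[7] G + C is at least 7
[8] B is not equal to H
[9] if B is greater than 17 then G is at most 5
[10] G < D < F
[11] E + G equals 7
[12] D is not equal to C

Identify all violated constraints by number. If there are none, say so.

[1] A = 2, C = 3; 2 ≤ 3  ✔
[2] F = 13, C = 3; 13 ≥ 3  ✔
[3] D - H = 8 - 1 = 7  ✔
[4] min(3, 8) = 3  ✔
[5] G = 4, E = 3; distinct  ✔
[6] abs(4 - 13) = 9  ✔
[7] G + C = 4 + 3 = 7; 7 ≥ 7  ✔
[8] B = 15, H = 1; distinct  ✔
[9] B = 15, not > 17; antecedent false, conditional vacuously true  ✔
[10] values 4 < 8 < 13  ✔
[11] E + G = 3 + 4 = 7  ✔
[12] D = 8, C = 3; distinct  ✔

No violations.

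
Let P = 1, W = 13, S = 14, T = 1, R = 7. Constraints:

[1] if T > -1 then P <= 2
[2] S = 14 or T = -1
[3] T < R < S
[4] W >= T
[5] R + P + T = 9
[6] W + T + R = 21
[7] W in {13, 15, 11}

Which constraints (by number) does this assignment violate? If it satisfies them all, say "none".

None — every constraint holds.

[1] T = 1 > -1, so we need P ≤ 2; P = 1 ≤ 2  OK
[2] S = 14 = 14 (first disjunct)  OK
[3] values 1 < 7 < 14  OK
[4] W = 13, T = 1; 13 ≥ 1  OK
[5] R + P + T = 7 + 1 + 1 = 9  OK
[6] W + T + R = 13 + 1 + 7 = 21  OK
[7] W = 13 is in {13, 15, 11}  OK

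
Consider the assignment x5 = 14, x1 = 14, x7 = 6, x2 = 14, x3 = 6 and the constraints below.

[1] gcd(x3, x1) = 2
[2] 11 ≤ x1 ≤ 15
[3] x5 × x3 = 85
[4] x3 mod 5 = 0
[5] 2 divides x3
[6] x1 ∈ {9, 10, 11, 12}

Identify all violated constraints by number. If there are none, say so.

[1] gcd(6, 14) = 2  true
[2] x1 = 14 lies in [11, 15]  true
[3] x5 × x3 = 14 × 6 = 84, not 85  false
[4] 6 mod 5 = 1, not 0  false
[5] 6 / 2 = 3, so 2 divides 6  true
[6] x1 = 14 is not in {9, 10, 11, 12}  false

The assignment fails constraints 3, 4, and 6.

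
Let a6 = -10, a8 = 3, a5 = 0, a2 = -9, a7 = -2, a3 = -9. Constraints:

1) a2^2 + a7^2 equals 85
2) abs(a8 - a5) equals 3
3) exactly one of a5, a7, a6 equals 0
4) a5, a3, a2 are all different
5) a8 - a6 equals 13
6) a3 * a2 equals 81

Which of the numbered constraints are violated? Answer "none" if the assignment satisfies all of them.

The assignment fails constraint 4.

1) a2^2 + a7^2 = (-9)^2 + (-2)^2 = 81 + 4 = 85  true
2) abs(3 - 0) = 3  true
3) a5=0, a7=-2, a6=-10; 1 of them equals 0  true
4) a3 = a2 = -9, not all different  false
5) a8 - a6 = 3 - (-10) = 13  true
6) a3 * a2 = -9 * (-9) = 81  true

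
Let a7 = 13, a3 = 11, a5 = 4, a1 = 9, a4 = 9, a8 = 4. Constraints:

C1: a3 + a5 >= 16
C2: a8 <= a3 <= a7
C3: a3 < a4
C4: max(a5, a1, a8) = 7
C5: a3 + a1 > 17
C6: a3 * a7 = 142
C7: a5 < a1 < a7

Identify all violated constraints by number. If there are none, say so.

C1: a3 + a5 = 11 + 4 = 15; 15 < 16, bound 16 not met  fails
C2: values 4 <= 11 <= 13  holds
C3: a3 = 11, a4 = 9; 11 ≥ 9 (want <)  fails
C4: max(4, 9, 4) = 9, not 7  fails
C5: a3 + a1 = 11 + 9 = 20; 20 > 17  holds
C6: a3 * a7 = 11 * 13 = 143, not 142  fails
C7: values 4 < 9 < 13  holds

No — constraints 1, 3, 4, and 6 are not satisfied.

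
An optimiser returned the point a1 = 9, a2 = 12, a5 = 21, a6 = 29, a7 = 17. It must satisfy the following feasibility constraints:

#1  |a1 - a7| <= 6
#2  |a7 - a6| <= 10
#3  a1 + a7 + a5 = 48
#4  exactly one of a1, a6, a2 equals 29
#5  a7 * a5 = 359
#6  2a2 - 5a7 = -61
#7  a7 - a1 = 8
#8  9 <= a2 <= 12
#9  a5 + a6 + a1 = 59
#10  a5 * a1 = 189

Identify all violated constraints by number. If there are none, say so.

Violated: 1, 2, 3, and 5.

#1 |9 - 17| = 8; 8 > 6, exceeds bound 6 — fails.
#2 |17 - 29| = 12; 12 > 10, exceeds bound 10 — fails.
#3 a1 + a7 + a5 = 9 + 17 + 21 = 47, not 48 — fails.
#4 a1=9, a6=29, a2=12; 1 of them equals 29 — holds.
#5 a7 * a5 = 17 * 21 = 357, not 359 — fails.
#6 2a2 - 5a7 = 2(12) - 5(17) = -61 — holds.
#7 a7 - a1 = 17 - 9 = 8 — holds.
#8 a2 = 12 lies in [9, 12] — holds.
#9 a5 + a6 + a1 = 21 + 29 + 9 = 59 — holds.
#10 a5 * a1 = 21 * 9 = 189 — holds.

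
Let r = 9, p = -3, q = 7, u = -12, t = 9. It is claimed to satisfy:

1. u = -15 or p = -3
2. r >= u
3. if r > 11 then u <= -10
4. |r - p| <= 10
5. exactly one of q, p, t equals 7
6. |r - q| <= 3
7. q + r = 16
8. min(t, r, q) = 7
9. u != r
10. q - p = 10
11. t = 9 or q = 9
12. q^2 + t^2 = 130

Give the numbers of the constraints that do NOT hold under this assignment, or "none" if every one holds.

1. u = -12 ≠ -15, but p = -3 = -3 (second disjunct) — holds.
2. r = 9, u = -12; 9 ≥ -12 — holds.
3. r = 9, not > 11; antecedent false, conditional vacuously true — holds.
4. |9 - (-3)| = 12; 12 > 10, exceeds bound 10 — does not hold.
5. q=7, p=-3, t=9; 1 of them equals 7 — holds.
6. |9 - 7| = 2; 2 ≤ 3 — holds.
7. q + r = 7 + 9 = 16 — holds.
8. min(9, 9, 7) = 7 — holds.
9. u = -12, r = 9; distinct — holds.
10. q - p = 7 - (-3) = 10 — holds.
11. t = 9 = 9 (first disjunct) — holds.
12. q^2 + t^2 = 7^2 + 9^2 = 49 + 81 = 130 — holds.

Constraint 4 is violated.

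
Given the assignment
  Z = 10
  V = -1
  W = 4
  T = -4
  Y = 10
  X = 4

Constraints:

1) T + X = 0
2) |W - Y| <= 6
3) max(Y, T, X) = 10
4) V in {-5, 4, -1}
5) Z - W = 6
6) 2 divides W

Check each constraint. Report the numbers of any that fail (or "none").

All constraints are satisfied.

1) T + X = -4 + 4 = 0  OK
2) |4 - 10| = 6; 6 ≤ 6  OK
3) max(10, -4, 4) = 10  OK
4) V = -1 is in {-5, 4, -1}  OK
5) Z - W = 10 - 4 = 6  OK
6) 4 / 2 = 2, so 2 divides 4  OK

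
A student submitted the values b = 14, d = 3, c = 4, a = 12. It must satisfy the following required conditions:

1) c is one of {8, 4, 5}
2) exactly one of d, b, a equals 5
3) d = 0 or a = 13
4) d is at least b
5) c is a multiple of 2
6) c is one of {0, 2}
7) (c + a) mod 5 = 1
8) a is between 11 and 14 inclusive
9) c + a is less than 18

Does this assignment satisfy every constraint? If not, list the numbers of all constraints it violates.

1) c = 4 is in {8, 4, 5}  holds
2) d=3, b=14, a=12; 0 of them equal 5, not exactly one  fails
3) d = 3 ≠ 0 and a = 12 ≠ 13; both disjuncts false  fails
4) d = 3, b = 14; 3 < 14 (want ≥)  fails
5) 4 / 2 = 2, so 2 divides 4  holds
6) c = 4 is not in {0, 2}  fails
7) c + a = 16; 16 mod 5 = 1  holds
8) a = 12 lies in [11, 14]  holds
9) c + a = 4 + 12 = 16; 16 < 18  holds

Violated: 2, 3, 4, and 6.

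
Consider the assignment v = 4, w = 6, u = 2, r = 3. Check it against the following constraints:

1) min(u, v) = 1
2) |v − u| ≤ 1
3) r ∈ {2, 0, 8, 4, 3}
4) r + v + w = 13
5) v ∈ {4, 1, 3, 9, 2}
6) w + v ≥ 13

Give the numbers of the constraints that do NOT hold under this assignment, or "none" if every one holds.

No — constraints 1, 2, 6 are not satisfied.

1) min(2, 4) = 2, not 1  FAIL
2) |4 − 2| = 2; 2 > 1, exceeds bound 1  FAIL
3) r = 3 is in {2, 0, 8, 4, 3}  OK
4) r + v + w = 3 + 4 + 6 = 13  OK
5) v = 4 is in {4, 1, 3, 9, 2}  OK
6) w + v = 6 + 4 = 10; 10 < 13, bound 13 not met  FAIL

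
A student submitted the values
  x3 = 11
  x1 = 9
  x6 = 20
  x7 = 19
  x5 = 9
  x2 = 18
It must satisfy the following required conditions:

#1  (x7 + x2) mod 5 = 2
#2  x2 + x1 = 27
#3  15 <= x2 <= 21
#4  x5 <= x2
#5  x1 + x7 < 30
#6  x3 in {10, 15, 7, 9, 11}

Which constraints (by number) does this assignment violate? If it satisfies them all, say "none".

All constraints are satisfied.

#1 x7 + x2 = 37; 37 mod 5 = 2  OK
#2 x2 + x1 = 18 + 9 = 27  OK
#3 x2 = 18 lies in [15, 21]  OK
#4 x5 = 9, x2 = 18; 9 ≤ 18  OK
#5 x1 + x7 = 9 + 19 = 28; 28 < 30  OK
#6 x3 = 11 is in {10, 15, 7, 9, 11}  OK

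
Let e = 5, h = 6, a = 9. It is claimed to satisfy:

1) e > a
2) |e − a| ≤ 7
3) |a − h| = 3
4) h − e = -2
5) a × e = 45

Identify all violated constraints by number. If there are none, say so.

1) e = 5, a = 9; 5 ≤ 9 (want >)  fails
2) |5 − 9| = 4; 4 ≤ 7  holds
3) |9 − 6| = 3  holds
4) h − e = 6 − 5 = 1, not -2  fails
5) a × e = 9 × 5 = 45  holds

Constraints 1 and 4 are violated.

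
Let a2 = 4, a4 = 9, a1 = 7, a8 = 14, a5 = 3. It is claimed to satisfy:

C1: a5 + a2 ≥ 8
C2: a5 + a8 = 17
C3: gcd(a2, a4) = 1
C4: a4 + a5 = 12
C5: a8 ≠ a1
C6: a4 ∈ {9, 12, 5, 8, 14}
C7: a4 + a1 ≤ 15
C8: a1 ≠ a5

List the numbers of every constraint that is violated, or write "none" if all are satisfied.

C1: a5 + a2 = 3 + 4 = 7; 7 < 8, bound 8 not met  ✘
C2: a5 + a8 = 3 + 14 = 17  ✔
C3: gcd(4, 9) = 1  ✔
C4: a4 + a5 = 9 + 3 = 12  ✔
C5: a8 = 14, a1 = 7; distinct  ✔
C6: a4 = 9 is in {9, 12, 5, 8, 14}  ✔
C7: a4 + a1 = 9 + 7 = 16; 16 > 15, bound 15 not met  ✘
C8: a1 = 7, a5 = 3; distinct  ✔

The assignment fails constraints 1 and 7.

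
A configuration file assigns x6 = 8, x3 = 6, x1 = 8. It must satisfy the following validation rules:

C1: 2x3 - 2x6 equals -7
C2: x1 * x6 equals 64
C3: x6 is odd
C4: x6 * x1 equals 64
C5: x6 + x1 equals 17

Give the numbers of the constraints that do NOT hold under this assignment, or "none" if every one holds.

C1: 2x3 - 2x6 = 2(6) - 2(8) = -4, not -7 — violated.
C2: x1 * x6 = 8 * 8 = 64 — satisfied.
C3: x6 = 8 is even — violated.
C4: x6 * x1 = 8 * 8 = 64 — satisfied.
C5: x6 + x1 = 8 + 8 = 16, not 17 — violated.

No — constraints 1, 3, and 5 are not satisfied.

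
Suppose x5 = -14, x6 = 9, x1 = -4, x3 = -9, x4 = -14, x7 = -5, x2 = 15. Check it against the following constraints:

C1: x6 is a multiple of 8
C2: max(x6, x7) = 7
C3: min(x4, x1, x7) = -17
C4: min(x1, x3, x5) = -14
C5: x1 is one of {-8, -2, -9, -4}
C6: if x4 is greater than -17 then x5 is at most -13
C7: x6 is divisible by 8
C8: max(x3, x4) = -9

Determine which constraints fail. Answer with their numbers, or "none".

No — constraints 1, 2, 3, and 7 are not satisfied.

C1: 9 = 8*1 + 1, so 8 does not divide 9 — violated.
C2: max(9, -5) = 9, not 7 — violated.
C3: min(-14, -4, -5) = -14, not -17 — violated.
C4: min(-4, -9, -14) = -14 — OK.
C5: x1 = -4 is in {-8, -2, -9, -4} — OK.
C6: x4 = -14 > -17, so we need x5 ≤ -13; x5 = -14 ≤ -13 — OK.
C7: 9 = 8*1 + 1, so 8 does not divide 9 — violated.
C8: max(-9, -14) = -9 — OK.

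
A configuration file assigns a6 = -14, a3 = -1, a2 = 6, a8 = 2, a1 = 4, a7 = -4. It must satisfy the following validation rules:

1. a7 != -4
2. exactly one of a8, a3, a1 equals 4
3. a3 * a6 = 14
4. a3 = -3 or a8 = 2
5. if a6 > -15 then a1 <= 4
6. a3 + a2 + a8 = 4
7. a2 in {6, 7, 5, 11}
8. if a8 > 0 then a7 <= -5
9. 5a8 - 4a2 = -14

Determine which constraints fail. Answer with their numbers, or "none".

Constraints 1, 6, and 8 do not hold.

1. a7 = -4, but -4 is required to differ  fails
2. a8=2, a3=-1, a1=4; 1 of them equals 4  holds
3. a3 * a6 = -1 * (-14) = 14  holds
4. a3 = -1 ≠ -3, but a8 = 2 = 2 (second disjunct)  holds
5. a6 = -14 > -15, so we need a1 ≤ 4; a1 = 4 ≤ 4  holds
6. a3 + a2 + a8 = -1 + 6 + 2 = 7, not 4  fails
7. a2 = 6 is in {6, 7, 5, 11}  holds
8. a8 = 2 > 0, so we need a7 ≤ -5; but a7 = -4 > -5  fails
9. 5a8 - 4a2 = 5(2) - 4(6) = -14  holds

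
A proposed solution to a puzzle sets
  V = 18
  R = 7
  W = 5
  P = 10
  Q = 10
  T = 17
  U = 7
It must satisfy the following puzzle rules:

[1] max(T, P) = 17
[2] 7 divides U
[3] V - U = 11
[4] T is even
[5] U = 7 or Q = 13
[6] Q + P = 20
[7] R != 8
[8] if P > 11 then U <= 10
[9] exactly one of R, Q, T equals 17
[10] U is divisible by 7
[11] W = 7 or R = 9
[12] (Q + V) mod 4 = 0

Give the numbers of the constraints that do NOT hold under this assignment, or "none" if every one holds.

No — constraints 4, 11 are not satisfied.

[1] max(17, 10) = 17 — holds.
[2] 7 / 7 = 1, so 7 divides 7 — holds.
[3] V - U = 18 - 7 = 11 — holds.
[4] T = 17 is odd — fails.
[5] U = 7 = 7 (first disjunct) — holds.
[6] Q + P = 10 + 10 = 20 — holds.
[7] R = 7, and 7 ≠ 8 — holds.
[8] P = 10, not > 11; antecedent false, conditional vacuously true — holds.
[9] R=7, Q=10, T=17; 1 of them equals 17 — holds.
[10] 7 / 7 = 1, so 7 divides 7 — holds.
[11] W = 5 ≠ 7 and R = 7 ≠ 9; both disjuncts false — fails.
[12] Q + V = 28; 28 mod 4 = 0 — holds.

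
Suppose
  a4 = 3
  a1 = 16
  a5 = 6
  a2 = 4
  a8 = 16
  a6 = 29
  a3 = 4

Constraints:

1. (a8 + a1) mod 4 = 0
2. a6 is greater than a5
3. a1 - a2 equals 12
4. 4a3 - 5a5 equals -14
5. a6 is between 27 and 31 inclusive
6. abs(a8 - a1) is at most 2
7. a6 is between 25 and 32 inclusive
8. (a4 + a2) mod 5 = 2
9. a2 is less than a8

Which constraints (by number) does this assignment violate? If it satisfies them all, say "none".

1. a8 + a1 = 32; 32 mod 4 = 0  ✓
2. a6 = 29, a5 = 6; 29 > 6  ✓
3. a1 - a2 = 16 - 4 = 12  ✓
4. 4a3 - 5a5 = 4(4) - 5(6) = -14  ✓
5. a6 = 29 lies in [27, 31]  ✓
6. abs(16 - 16) = 0; 0 ≤ 2  ✓
7. a6 = 29 lies in [25, 32]  ✓
8. a4 + a2 = 7; 7 mod 5 = 2  ✓
9. a2 = 4, a8 = 16; 4 < 16  ✓

None — every constraint holds.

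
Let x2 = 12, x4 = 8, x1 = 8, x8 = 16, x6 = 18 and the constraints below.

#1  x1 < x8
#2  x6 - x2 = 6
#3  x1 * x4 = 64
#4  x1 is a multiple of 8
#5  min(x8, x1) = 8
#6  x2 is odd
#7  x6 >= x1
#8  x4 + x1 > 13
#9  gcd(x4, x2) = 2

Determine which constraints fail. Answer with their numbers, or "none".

#1 x1 = 8, x8 = 16; 8 < 16  ✓
#2 x6 - x2 = 18 - 12 = 6  ✓
#3 x1 * x4 = 8 * 8 = 64  ✓
#4 8 / 8 = 1, so 8 divides 8  ✓
#5 min(16, 8) = 8  ✓
#6 x2 = 12 is even  ✗
#7 x6 = 18, x1 = 8; 18 ≥ 8  ✓
#8 x4 + x1 = 8 + 8 = 16; 16 > 13  ✓
#9 gcd(8, 12) = 4, not 2  ✗

Constraints 6, 9 do not hold.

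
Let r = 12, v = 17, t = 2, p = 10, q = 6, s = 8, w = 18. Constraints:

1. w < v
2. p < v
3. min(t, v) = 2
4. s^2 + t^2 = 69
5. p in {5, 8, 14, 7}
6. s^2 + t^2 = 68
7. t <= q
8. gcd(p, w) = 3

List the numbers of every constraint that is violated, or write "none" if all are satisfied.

1. w = 18, v = 17; 18 ≥ 17 (want <) — fails.
2. p = 10, v = 17; 10 < 17 — holds.
3. min(2, 17) = 2 — holds.
4. s^2 + t^2 = 8^2 + 2^2 = 64 + 4 = 68, not 69 — fails.
5. p = 10 is not in {5, 8, 14, 7} — fails.
6. s^2 + t^2 = 8^2 + 2^2 = 64 + 4 = 68 — holds.
7. t = 2, q = 6; 2 ≤ 6 — holds.
8. gcd(10, 18) = 2, not 3 — fails.

No — constraints 1, 4, 5, 8 are not satisfied.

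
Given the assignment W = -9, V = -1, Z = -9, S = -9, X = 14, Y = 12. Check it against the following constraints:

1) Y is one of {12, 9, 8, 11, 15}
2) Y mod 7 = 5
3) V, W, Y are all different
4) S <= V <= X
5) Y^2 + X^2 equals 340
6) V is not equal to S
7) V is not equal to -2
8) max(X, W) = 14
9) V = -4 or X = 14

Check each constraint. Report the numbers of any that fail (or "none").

1) Y = 12 is in {12, 9, 8, 11, 15}  OK
2) 12 mod 7 = 5  OK
3) values -1, -9, 12 are pairwise distinct  OK
4) values -9 <= -1 <= 14  OK
5) Y^2 + X^2 = 12^2 + 14^2 = 144 + 196 = 340  OK
6) V = -1, S = -9; distinct  OK
7) V = -1, and -1 ≠ -2  OK
8) max(14, -9) = 14  OK
9) V = -1 ≠ -4, but X = 14 = 14 (second disjunct)  OK

All constraints are satisfied.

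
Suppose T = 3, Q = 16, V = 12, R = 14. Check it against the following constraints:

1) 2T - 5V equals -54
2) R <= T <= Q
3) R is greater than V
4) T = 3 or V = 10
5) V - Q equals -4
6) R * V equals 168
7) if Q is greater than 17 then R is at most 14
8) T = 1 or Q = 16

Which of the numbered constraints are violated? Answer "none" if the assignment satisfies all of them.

Violated: 2.

1) 2T - 5V = 2(3) - 5(12) = -54 — OK.
2) values 14, 3, 16; R = 14 is not <= T = 3 — violated.
3) R = 14, V = 12; 14 > 12 — OK.
4) T = 3 = 3 (first disjunct) — OK.
5) V - Q = 12 - 16 = -4 — OK.
6) R * V = 14 * 12 = 168 — OK.
7) Q = 16, not > 17; antecedent false, conditional vacuously true — OK.
8) T = 3 ≠ 1, but Q = 16 = 16 (second disjunct) — OK.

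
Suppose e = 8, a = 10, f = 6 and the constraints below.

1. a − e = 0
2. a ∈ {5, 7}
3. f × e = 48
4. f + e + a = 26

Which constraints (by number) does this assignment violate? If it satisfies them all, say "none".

Constraints 1, 2, 4 are violated.

1. a − e = 10 − 8 = 2, not 0 — violated.
2. a = 10 is not in {5, 7} — violated.
3. f × e = 6 × 8 = 48 — satisfied.
4. f + e + a = 6 + 8 + 10 = 24, not 26 — violated.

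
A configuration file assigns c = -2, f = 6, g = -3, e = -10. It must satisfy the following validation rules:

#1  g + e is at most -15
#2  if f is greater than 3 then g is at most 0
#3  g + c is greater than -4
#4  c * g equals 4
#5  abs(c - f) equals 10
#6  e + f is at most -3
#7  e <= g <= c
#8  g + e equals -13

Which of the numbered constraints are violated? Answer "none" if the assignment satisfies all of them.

The assignment fails constraints 1, 3, 4, and 5.

#1 g + e = -3 + (-10) = -13; -13 > -15, bound -15 not met  FAIL
#2 f = 6 > 3, so we need g ≤ 0; g = -3 ≤ 0  OK
#3 g + c = -3 + (-2) = -5; -5 ≤ -4, bound -4 not met  FAIL
#4 c * g = -2 * (-3) = 6, not 4  FAIL
#5 abs(-2 - 6) = 8, not 10  FAIL
#6 e + f = -10 + 6 = -4; -4 ≤ -3  OK
#7 values -10 <= -3 <= -2  OK
#8 g + e = -3 + (-10) = -13  OK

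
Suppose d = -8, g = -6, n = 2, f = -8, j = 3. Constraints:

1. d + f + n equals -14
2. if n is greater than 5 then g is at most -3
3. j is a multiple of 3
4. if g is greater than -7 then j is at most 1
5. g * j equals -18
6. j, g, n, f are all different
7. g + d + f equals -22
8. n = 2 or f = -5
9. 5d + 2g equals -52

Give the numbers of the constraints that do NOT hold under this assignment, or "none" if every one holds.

1. d + f + n = -8 + (-8) + 2 = -14  holds
2. n = 2, not > 5; antecedent false, conditional vacuously true  holds
3. 3 / 3 = 1, so 3 divides 3  holds
4. g = -6 > -7, so we need j ≤ 1; but j = 3 > 1  fails
5. g * j = -6 * 3 = -18  holds
6. values 3, -6, 2, -8 are pairwise distinct  holds
7. g + d + f = -6 + (-8) + (-8) = -22  holds
8. n = 2 = 2 (first disjunct)  holds
9. 5d + 2g = 5(-8) + 2(-6) = -52  holds

Constraint 4 does not hold.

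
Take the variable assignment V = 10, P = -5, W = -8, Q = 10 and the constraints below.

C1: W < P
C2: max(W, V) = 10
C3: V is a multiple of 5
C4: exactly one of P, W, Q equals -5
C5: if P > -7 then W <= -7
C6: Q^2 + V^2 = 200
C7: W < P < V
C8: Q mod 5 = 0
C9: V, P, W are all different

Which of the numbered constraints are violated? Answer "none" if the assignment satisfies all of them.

C1: W = -8, P = -5; -8 < -5  ✔
C2: max(-8, 10) = 10  ✔
C3: 10 / 5 = 2, so 5 divides 10  ✔
C4: P=-5, W=-8, Q=10; 1 of them equals -5  ✔
C5: P = -5 > -7, so we need W ≤ -7; W = -8 ≤ -7  ✔
C6: Q^2 + V^2 = 10^2 + 10^2 = 100 + 100 = 200  ✔
C7: values -8 < -5 < 10  ✔
C8: 10 mod 5 = 0  ✔
C9: values 10, -5, -8 are pairwise distinct  ✔

No violations.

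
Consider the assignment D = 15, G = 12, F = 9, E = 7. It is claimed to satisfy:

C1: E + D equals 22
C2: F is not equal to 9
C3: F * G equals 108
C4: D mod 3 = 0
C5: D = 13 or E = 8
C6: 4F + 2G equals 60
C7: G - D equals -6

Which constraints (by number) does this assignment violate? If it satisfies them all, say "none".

No — constraints 2, 5, 7 are not satisfied.

C1: E + D = 7 + 15 = 22 — satisfied.
C2: F = 9, but 9 is required to differ — violated.
C3: F * G = 9 * 12 = 108 — satisfied.
C4: 15 mod 3 = 0 — satisfied.
C5: D = 15 ≠ 13 and E = 7 ≠ 8; both disjuncts false — violated.
C6: 4F + 2G = 4(9) + 2(12) = 60 — satisfied.
C7: G - D = 12 - 15 = -3, not -6 — violated.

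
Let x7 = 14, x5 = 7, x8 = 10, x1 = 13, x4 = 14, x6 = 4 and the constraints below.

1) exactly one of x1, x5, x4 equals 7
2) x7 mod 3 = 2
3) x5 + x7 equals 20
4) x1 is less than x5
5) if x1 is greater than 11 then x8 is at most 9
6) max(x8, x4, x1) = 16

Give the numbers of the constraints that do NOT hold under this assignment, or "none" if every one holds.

1) x1=13, x5=7, x4=14; 1 of them equals 7 — satisfied.
2) 14 mod 3 = 2 — satisfied.
3) x5 + x7 = 7 + 14 = 21, not 20 — violated.
4) x1 = 13, x5 = 7; 13 ≥ 7 (want <) — violated.
5) x1 = 13 > 11, so we need x8 ≤ 9; but x8 = 10 > 9 — violated.
6) max(10, 14, 13) = 14, not 16 — violated.

Constraints 3, 4, 5, and 6 are violated.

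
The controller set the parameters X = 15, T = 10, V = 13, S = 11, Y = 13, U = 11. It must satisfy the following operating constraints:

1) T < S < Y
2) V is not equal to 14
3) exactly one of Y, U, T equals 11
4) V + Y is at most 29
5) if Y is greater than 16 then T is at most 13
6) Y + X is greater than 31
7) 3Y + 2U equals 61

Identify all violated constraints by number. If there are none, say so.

1) values 10 < 11 < 13 — holds.
2) V = 13, and 13 ≠ 14 — holds.
3) Y=13, U=11, T=10; 1 of them equals 11 — holds.
4) V + Y = 13 + 13 = 26; 26 ≤ 29 — holds.
5) Y = 13, not > 16; antecedent false, conditional vacuously true — holds.
6) Y + X = 13 + 15 = 28; 28 ≤ 31, bound 31 not met — does not hold.
7) 3Y + 2U = 3(13) + 2(11) = 61 — holds.

Violated: 6.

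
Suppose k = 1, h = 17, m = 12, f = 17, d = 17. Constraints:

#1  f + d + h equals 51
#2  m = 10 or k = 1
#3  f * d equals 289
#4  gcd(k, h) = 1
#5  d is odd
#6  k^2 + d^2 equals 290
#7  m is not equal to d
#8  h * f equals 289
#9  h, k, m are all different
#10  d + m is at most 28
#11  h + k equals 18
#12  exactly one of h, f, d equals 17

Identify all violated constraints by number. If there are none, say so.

No — constraints 10 and 12 are not satisfied.

#1 f + d + h = 17 + 17 + 17 = 51 — holds.
#2 m = 12 ≠ 10, but k = 1 = 1 (second disjunct) — holds.
#3 f * d = 17 * 17 = 289 — holds.
#4 gcd(1, 17) = 1 — holds.
#5 d = 17 is odd — holds.
#6 k^2 + d^2 = 1^2 + 17^2 = 1 + 289 = 290 — holds.
#7 m = 12, d = 17; distinct — holds.
#8 h * f = 17 * 17 = 289 — holds.
#9 values 17, 1, 12 are pairwise distinct — holds.
#10 d + m = 17 + 12 = 29; 29 > 28, bound 28 not met — fails.
#11 h + k = 17 + 1 = 18 — holds.
#12 h=17, f=17, d=17; 3 of them equal 17, not exactly one — fails.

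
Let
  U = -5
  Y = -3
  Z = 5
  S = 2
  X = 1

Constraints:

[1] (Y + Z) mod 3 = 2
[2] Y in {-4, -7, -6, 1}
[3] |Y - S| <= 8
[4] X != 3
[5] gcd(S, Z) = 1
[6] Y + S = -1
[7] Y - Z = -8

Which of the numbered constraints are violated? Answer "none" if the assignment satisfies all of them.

[1] Y + Z = 2; 2 mod 3 = 2  ✔
[2] Y = -3 is not in {-4, -7, -6, 1}  ✘
[3] |-3 - 2| = 5; 5 ≤ 8  ✔
[4] X = 1, and 1 ≠ 3  ✔
[5] gcd(2, 5) = 1  ✔
[6] Y + S = -3 + 2 = -1  ✔
[7] Y - Z = -3 - 5 = -8  ✔

No — constraint 2 is not satisfied.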